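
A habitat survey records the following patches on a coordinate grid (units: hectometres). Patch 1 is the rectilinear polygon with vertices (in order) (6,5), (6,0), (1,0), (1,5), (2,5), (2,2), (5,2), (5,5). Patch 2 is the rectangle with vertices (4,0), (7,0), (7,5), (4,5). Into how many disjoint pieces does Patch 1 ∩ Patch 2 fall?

Patch 1 ∩ Patch 2 is a single connected region.

1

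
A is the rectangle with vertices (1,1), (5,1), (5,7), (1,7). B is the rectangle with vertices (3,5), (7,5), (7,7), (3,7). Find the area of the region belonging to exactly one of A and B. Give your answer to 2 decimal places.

24.00

|A∩B|: x∈[3,5], y∈[5,7] → 2·2 = 4.
|A △ B| = |A| + |B| − 2·|A∩B| = 24 + 8 − 8 = 24.00.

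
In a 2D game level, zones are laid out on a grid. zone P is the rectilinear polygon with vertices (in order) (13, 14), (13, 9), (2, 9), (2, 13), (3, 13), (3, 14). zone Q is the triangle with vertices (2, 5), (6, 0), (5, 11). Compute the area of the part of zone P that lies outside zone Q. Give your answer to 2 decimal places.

|zone P| = 54, |zone P∩zone Q| = 1.1818.
|zone P ∖ zone Q| = |zone P| − |zone P∩zone Q| = 54 − 1.1818 = 52.82.

52.82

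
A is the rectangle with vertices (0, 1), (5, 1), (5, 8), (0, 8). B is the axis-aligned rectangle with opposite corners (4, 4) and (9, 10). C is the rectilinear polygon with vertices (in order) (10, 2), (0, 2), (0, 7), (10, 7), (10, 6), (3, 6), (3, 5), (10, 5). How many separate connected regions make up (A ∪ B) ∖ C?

3

(A ∪ B) ∖ C splits into 3 disjoint pieces (area 5, area 19, area 6).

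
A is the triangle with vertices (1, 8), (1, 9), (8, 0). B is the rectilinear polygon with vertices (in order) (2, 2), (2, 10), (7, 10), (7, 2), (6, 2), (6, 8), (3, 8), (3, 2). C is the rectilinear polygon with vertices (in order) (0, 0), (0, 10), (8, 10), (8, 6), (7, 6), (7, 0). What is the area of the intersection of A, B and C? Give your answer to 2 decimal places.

0.88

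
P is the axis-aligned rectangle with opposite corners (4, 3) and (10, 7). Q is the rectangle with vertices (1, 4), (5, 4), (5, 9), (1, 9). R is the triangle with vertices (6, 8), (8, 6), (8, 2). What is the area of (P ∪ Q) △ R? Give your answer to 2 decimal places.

|P ∪ Q| = 41.
|(P ∪ Q) ∩ R| = 3.5.
|(P ∪ Q) △ R| = 41 + 4 − 7 = 38.00.

38.00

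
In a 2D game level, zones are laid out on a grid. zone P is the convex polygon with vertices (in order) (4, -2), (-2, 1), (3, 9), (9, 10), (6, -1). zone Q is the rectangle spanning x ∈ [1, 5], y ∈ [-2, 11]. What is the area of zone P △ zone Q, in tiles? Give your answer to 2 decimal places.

|zone P| = 74.5, |zone Q| = 52, |zone P∩zone Q| = 38.6333.
|zone P △ zone Q| = |zone P| + |zone Q| − 2·|zone P∩zone Q| = 74.5 + 52 − 77.2667 = 49.23.

49.23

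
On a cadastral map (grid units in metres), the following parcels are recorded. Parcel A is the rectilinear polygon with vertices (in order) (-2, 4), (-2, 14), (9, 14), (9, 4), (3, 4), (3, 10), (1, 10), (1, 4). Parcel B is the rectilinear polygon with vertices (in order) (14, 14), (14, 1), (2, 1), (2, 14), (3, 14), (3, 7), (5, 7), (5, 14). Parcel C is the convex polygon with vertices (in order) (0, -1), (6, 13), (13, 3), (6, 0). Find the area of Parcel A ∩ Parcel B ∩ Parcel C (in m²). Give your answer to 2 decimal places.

34.19

The intersection is the polygon with vertices (3,4), (3,6), (3.429,7), (5,7), (5,10.667), (6,13), (9,8.714), (9,4).
By the shoelace formula its area is 34.19.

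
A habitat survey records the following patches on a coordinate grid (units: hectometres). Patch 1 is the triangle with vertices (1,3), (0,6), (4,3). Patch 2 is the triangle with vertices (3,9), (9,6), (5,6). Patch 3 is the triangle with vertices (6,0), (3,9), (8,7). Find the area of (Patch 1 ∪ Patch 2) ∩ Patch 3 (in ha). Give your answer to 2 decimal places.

5.64

The region (Patch 1 ∪ Patch 2) ∩ Patch 3 is the polygon with vertices (5,6), (3,9), (7.875,6.562), (7.714,6).
By the shoelace formula its area is 5.64.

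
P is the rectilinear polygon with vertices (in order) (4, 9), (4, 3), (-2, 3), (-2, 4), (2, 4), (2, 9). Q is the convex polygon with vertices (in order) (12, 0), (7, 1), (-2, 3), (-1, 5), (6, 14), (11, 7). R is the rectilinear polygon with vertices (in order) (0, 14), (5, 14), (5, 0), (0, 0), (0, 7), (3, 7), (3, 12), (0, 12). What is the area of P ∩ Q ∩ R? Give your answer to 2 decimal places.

12.00

The intersection is the polygon with vertices (0,3), (0,4), (2,4), (2,7), (3,7), (3,9), (4,9), (4,3).
By the shoelace formula its area is 12.00.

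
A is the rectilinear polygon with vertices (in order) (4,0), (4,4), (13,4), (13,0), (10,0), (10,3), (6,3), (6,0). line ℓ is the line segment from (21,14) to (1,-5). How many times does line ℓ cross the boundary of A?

2

The segment meets the boundary at (9.421,3), (10.474,4).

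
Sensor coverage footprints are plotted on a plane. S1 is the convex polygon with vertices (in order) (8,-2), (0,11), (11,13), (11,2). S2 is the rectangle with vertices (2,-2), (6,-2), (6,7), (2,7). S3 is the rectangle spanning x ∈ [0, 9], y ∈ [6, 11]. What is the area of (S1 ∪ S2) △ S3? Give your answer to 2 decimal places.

|S1 ∪ S2| = 121.8269.
|(S1 ∪ S2) ∩ S3| = 38.0769.
|(S1 ∪ S2) △ S3| = 121.8269 + 45 − 76.1538 = 90.67.

90.67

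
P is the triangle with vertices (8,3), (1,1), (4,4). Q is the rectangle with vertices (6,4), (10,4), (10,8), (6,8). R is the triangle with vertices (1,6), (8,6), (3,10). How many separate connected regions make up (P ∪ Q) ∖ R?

2

(P ∪ Q) ∖ R splits into 2 disjoint pieces (area 7.5, area 14.4).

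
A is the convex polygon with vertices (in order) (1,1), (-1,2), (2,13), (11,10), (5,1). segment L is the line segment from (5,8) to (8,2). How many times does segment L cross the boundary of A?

The segment meets the boundary at (7,4).

1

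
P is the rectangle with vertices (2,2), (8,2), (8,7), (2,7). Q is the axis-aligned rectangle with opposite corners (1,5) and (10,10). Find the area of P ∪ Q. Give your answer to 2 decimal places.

63.00

By inclusion–exclusion:
Individual areas: |P| = 30, |Q| = 45.
|P∩Q|: x∈[2,8], y∈[5,7] → 6·2 = 12.
|P ∪ Q| = 75 − 12 = 63.00.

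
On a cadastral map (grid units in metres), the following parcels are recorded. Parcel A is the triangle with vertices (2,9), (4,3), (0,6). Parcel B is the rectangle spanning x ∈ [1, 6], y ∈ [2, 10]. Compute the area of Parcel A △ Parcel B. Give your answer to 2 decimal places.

33.25

|Parcel A| = 9, |Parcel B| = 40, |Parcel A∩Parcel B| = 7.875.
|Parcel A △ Parcel B| = |Parcel A| + |Parcel B| − 2·|Parcel A∩Parcel B| = 9 + 40 − 15.75 = 33.25.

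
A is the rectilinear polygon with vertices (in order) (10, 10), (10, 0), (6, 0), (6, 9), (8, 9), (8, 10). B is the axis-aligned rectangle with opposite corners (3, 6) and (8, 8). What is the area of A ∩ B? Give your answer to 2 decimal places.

The intersection is the polygon with vertices (6,8), (8,8), (8,6), (6,6).
By the shoelace formula its area is 4.00.

4.00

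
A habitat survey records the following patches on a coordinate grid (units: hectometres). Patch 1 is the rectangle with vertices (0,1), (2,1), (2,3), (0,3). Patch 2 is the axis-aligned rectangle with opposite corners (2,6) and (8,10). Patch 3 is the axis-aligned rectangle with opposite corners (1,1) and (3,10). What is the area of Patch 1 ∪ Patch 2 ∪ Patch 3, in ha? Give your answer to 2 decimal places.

By inclusion–exclusion:
Individual areas: |Patch 1| = 4, |Patch 2| = 24, |Patch 3| = 18.
|Patch 1∩Patch 2| = 0 (no overlap).
|Patch 1∩Patch 3|: x∈[1,2], y∈[1,3] → 1·2 = 2.
|Patch 2∩Patch 3|: x∈[2,3], y∈[6,10] → 1·4 = 4.
|Patch 1∩Patch 2∩Patch 3| = 0.
|Patch 1 ∪ Patch 2 ∪ Patch 3| = 46 − 6 + 0 = 40.00.

40.00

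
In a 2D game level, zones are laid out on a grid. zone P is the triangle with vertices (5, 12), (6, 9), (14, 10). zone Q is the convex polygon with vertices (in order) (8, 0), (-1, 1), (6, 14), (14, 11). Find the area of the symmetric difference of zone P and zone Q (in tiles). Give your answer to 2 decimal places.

|zone P| = 12.5, |zone Q| = 115, |zone P∩zone Q| = 12.4506.
|zone P △ zone Q| = |zone P| + |zone Q| − 2·|zone P∩zone Q| = 12.5 + 115 − 24.9011 = 102.60.

102.60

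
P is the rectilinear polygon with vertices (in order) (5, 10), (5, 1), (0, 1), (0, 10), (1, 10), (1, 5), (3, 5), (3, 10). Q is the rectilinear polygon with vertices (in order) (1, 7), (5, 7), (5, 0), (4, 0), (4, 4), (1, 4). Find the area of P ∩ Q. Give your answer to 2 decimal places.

11.00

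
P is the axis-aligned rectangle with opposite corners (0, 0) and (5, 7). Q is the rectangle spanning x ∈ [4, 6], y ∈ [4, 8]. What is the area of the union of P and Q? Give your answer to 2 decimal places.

By inclusion–exclusion:
Individual areas: |P| = 35, |Q| = 8.
|P∩Q|: x∈[4,5], y∈[4,7] → 1·3 = 3.
|P ∪ Q| = 43 − 3 = 40.00.

40.00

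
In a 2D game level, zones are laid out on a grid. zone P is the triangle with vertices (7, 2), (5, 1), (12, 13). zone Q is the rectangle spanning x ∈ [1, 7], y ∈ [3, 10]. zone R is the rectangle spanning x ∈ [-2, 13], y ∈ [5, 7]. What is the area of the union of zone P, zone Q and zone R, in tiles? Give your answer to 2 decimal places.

66.10

By inclusion–exclusion:
Individual areas: |zone P| = 8.5, |zone Q| = 42, |zone R| = 30.
|zone P∩zone Q| = 0.5952.
|zone P∩zone R| = 1.803.
|zone Q∩zone R|: x∈[1,7], y∈[5,7] → 6·2 = 12.
|zone P∩zone Q∩zone R| = 0.
|zone P ∪ zone Q ∪ zone R| = 80.5 − 14.3983 + 0 = 66.10.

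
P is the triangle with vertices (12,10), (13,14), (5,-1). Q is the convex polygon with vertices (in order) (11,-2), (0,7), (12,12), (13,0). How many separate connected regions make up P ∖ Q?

P ∖ Q splits into 2 disjoint pieces (area 0.9429, area 0.3604).

2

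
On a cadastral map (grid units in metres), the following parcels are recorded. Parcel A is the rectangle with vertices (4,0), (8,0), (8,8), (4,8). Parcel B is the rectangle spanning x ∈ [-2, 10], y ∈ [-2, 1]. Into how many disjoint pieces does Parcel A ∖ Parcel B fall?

1

Parcel A ∖ Parcel B is a single connected region.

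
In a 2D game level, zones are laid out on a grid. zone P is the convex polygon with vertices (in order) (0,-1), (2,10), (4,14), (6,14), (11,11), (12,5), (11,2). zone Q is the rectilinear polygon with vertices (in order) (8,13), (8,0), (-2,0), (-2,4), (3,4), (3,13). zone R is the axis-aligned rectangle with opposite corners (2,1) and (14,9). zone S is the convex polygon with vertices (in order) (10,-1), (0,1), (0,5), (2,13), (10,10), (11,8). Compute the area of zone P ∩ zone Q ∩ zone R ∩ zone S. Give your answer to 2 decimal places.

42.94

The intersection is the polygon with vertices (3,9), (8,9), (8,1.182), (7.333,1), (2,1), (2,4), (3,4).
By the shoelace formula its area is 42.94.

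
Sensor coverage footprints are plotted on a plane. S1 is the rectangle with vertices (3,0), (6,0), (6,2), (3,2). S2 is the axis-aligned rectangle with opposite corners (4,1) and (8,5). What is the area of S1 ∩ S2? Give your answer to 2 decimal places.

2.00

|S1∩S2|: x∈[4,6], y∈[1,2] → 2·1 = 2.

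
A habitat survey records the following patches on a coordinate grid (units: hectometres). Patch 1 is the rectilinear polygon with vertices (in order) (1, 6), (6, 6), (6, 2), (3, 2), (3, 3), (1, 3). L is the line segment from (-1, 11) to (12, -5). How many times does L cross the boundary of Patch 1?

The segment meets the boundary at (6,2.385), (3.062,6).

2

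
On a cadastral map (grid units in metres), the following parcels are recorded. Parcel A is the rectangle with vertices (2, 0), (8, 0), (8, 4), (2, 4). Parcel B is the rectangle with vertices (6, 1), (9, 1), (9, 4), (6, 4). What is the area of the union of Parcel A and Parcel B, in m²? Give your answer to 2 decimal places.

By inclusion–exclusion:
Individual areas: |Parcel A| = 24, |Parcel B| = 9.
|Parcel A∩Parcel B|: x∈[6,8], y∈[1,4] → 2·3 = 6.
|Parcel A ∪ Parcel B| = 33 − 6 = 27.00.

27.00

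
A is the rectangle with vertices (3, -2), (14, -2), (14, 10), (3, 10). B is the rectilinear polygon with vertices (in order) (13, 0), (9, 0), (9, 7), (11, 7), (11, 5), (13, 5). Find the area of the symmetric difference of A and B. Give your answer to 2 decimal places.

108.00

|A| = 132, |B| = 24, |A∩B| = 24.
|A △ B| = |A| + |B| − 2·|A∩B| = 132 + 24 − 48 = 108.00.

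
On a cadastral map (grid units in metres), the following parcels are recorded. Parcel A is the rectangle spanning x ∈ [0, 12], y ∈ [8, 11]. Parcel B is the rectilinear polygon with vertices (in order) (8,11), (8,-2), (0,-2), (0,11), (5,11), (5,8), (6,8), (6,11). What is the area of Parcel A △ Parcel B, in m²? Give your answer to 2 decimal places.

95.00

|Parcel A| = 36, |Parcel B| = 101, |Parcel A∩Parcel B| = 21.
|Parcel A △ Parcel B| = |Parcel A| + |Parcel B| − 2·|Parcel A∩Parcel B| = 36 + 101 − 42 = 95.00.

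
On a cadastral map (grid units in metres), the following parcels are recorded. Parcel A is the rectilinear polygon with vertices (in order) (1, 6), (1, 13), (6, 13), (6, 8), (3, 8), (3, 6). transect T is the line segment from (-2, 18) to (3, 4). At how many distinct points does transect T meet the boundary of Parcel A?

The segment meets the boundary at (2.286,6), (1,9.6).

2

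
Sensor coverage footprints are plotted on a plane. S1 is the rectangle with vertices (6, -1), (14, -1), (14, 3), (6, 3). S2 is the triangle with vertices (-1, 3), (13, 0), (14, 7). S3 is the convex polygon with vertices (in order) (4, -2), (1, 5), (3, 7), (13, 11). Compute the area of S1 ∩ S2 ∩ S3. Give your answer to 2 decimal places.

1.43

The intersection is the polygon with vertices (7.462,3), (6.368,1.421), (6,1.5), (6,3).
By the shoelace formula its area is 1.43.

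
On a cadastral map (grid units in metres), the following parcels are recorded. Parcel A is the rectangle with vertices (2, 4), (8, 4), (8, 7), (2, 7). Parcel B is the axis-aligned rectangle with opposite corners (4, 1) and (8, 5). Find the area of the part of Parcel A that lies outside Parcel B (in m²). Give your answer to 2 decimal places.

14.00

|Parcel A∩Parcel B|: x∈[4,8], y∈[4,5] → 4·1 = 4.
|Parcel A| = 18.
|Parcel A ∖ Parcel B| = |Parcel A| − |Parcel A∩Parcel B| = 18 − 4 = 14.00.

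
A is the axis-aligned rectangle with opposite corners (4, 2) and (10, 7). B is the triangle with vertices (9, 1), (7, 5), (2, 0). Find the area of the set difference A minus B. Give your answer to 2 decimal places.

|A| = 30, |A∩B| = 6.75.
|A ∖ B| = |A| − |A∩B| = 30 − 6.75 = 23.25.

23.25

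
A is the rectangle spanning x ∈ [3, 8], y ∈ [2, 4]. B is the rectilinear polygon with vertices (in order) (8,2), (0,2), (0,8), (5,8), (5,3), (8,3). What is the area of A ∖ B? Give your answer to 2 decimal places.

|A| = 10, |A∩B| = 7.
|A ∖ B| = |A| − |A∩B| = 10 − 7 = 3.00.

3.00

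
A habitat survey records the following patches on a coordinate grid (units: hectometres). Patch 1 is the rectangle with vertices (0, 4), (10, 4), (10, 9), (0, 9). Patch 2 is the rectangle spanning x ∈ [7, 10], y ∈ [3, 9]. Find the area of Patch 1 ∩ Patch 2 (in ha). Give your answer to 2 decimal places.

15.00

|Patch 1∩Patch 2|: x∈[7,10], y∈[4,9] → 3·5 = 15.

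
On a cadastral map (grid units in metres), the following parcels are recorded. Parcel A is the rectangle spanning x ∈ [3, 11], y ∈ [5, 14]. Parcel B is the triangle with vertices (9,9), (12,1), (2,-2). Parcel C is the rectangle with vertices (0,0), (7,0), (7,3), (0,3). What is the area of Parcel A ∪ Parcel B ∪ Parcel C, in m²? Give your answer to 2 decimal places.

121.09

By inclusion–exclusion:
Individual areas: |Parcel A| = 72, |Parcel B| = 44.5, |Parcel C| = 21.
|Parcel A∩Parcel B| = 8.0909.
|Parcel A∩Parcel C| = 0 (no overlap).
|Parcel B∩Parcel C| = 8.3182.
|Parcel A∩Parcel B∩Parcel C| = 0.
|Parcel A ∪ Parcel B ∪ Parcel C| = 137.5 − 16.4091 + 0 = 121.09.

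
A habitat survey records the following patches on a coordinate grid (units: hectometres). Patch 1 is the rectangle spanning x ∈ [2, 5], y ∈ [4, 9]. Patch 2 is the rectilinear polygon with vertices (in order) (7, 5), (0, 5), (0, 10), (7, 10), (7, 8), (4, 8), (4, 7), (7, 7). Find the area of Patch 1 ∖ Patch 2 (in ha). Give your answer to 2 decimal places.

4.00

|Patch 1| = 15, |Patch 1∩Patch 2| = 11.
|Patch 1 ∖ Patch 2| = |Patch 1| − |Patch 1∩Patch 2| = 15 − 11 = 4.00.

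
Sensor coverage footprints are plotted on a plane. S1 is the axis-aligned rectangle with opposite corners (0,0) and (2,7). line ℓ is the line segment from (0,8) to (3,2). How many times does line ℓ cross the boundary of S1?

2

The segment meets the boundary at (2,4), (0.5,7).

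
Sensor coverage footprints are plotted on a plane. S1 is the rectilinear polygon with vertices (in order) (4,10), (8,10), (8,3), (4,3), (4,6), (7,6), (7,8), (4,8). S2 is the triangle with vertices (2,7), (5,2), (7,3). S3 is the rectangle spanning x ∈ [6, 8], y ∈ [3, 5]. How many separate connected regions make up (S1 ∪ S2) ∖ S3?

(S1 ∪ S2) ∖ S3 is a single connected region.

1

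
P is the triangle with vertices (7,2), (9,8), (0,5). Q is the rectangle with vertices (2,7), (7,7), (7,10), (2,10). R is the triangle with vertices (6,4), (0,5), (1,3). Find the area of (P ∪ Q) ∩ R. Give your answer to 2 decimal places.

2.75

The region (P ∪ Q) ∩ R is the polygon with vertices (0,5), (6,4), (3.5,3.5).
By the shoelace formula its area is 2.75.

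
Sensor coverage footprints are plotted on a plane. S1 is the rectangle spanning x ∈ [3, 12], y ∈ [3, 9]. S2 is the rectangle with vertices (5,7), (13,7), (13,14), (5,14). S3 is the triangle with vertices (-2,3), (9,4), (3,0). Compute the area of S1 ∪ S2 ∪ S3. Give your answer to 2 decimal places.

By inclusion–exclusion:
Individual areas: |S1| = 54, |S2| = 56, |S3| = 19.
|S1∩S2|: x∈[5,12], y∈[7,9] → 7·2 = 14.
|S1∩S3| = 3.6136.
|S2∩S3| = 0.
|S1∩S2∩S3| = 0.
|S1 ∪ S2 ∪ S3| = 129 − 17.6136 + 0 = 111.39.

111.39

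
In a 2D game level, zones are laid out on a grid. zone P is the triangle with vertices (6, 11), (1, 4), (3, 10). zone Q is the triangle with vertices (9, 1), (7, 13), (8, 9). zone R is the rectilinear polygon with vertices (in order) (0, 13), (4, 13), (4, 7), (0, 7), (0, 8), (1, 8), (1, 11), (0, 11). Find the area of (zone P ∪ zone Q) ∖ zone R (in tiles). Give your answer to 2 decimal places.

5.85

|zone P ∪ zone Q| = 10.
|(zone P ∪ zone Q) ∩ zone R| = 4.1524.
|(zone P ∪ zone Q) ∖ zone R| = 10 − 4.1524 = 5.85.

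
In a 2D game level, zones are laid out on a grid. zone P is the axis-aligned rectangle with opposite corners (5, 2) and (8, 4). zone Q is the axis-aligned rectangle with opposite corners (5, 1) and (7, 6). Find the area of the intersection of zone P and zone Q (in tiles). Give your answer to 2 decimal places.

|zone P∩zone Q|: x∈[5,7], y∈[2,4] → 2·2 = 4.

4.00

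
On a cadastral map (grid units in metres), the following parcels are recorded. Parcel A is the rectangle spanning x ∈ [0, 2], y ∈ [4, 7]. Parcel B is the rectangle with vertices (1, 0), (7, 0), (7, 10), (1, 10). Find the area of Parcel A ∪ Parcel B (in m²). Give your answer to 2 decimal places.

By inclusion–exclusion:
Individual areas: |Parcel A| = 6, |Parcel B| = 60.
|Parcel A∩Parcel B|: x∈[1,2], y∈[4,7] → 1·3 = 3.
|Parcel A ∪ Parcel B| = 66 − 3 = 63.00.

63.00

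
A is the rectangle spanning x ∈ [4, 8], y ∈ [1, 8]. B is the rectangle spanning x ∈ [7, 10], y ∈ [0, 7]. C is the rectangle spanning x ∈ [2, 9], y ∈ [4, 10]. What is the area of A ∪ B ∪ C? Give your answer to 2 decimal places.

By inclusion–exclusion:
Individual areas: |A| = 28, |B| = 21, |C| = 42.
|A∩B|: x∈[7,8], y∈[1,7] → 1·6 = 6.
|A∩C|: x∈[4,8], y∈[4,8] → 4·4 = 16.
|B∩C|: x∈[7,9], y∈[4,7] → 2·3 = 6.
|A∩B∩C| = 3.
|A ∪ B ∪ C| = 91 − 28 + 3 = 66.00.

66.00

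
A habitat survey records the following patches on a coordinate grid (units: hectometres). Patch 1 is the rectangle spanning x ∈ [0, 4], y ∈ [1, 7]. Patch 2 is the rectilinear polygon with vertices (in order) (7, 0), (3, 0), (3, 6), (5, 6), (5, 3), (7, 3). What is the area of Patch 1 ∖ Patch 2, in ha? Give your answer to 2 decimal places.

19.00

|Patch 1| = 24, |Patch 1∩Patch 2| = 5.
|Patch 1 ∖ Patch 2| = |Patch 1| − |Patch 1∩Patch 2| = 24 − 5 = 19.00.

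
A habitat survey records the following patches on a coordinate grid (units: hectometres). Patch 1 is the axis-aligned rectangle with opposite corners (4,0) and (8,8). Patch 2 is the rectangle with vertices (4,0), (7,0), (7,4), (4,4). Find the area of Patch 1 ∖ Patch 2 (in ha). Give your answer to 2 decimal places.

|Patch 1∩Patch 2|: x∈[4,7], y∈[0,4] → 3·4 = 12.
|Patch 1| = 32.
|Patch 1 ∖ Patch 2| = |Patch 1| − |Patch 1∩Patch 2| = 32 − 12 = 20.00.

20.00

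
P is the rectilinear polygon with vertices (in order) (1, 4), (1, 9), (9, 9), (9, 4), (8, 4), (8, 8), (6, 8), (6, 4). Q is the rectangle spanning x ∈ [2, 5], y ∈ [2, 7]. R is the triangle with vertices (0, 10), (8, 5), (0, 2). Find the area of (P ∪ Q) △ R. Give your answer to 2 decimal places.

|P ∪ Q| = 38.
|(P ∪ Q) ∩ R| = 20.9292.
|(P ∪ Q) △ R| = 38 + 32 − 41.8583 = 28.14.

28.14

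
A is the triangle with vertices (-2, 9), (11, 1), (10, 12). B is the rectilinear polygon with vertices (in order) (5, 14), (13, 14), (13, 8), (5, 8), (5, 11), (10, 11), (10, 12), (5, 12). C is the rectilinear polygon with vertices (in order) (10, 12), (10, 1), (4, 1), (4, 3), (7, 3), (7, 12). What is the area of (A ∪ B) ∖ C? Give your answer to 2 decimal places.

|A ∪ B| = 94.8977.
|(A ∪ B) ∩ C| = 27.2596.
|(A ∪ B) ∖ C| = 94.8977 − 27.2596 = 67.64.

67.64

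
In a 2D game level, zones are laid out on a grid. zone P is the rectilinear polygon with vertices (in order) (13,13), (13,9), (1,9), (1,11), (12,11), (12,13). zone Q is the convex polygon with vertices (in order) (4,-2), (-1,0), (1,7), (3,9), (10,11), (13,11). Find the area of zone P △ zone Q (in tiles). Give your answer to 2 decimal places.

|zone P| = 26, |zone Q| = 90.5, |zone P∩zone Q| = 11.6154.
|zone P △ zone Q| = |zone P| + |zone Q| − 2·|zone P∩zone Q| = 26 + 90.5 − 23.2308 = 93.27.

93.27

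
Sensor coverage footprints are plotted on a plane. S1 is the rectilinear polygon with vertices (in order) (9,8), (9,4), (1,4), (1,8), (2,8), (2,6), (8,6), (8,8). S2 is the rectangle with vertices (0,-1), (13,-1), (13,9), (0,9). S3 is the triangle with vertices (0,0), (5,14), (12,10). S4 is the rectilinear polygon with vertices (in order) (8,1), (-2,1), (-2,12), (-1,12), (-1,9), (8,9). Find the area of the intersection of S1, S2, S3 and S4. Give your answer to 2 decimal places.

8.43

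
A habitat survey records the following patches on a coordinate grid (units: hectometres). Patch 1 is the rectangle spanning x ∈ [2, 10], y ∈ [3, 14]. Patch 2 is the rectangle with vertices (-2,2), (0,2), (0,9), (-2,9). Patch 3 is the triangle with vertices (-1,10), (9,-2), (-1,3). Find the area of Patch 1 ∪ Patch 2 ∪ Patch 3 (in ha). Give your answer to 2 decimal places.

By inclusion–exclusion:
Individual areas: |Patch 1| = 88, |Patch 2| = 14, |Patch 3| = 35.
|Patch 1∩Patch 2| = 0 (no overlap).
|Patch 1∩Patch 3| = 4.8167.
|Patch 2∩Patch 3| = 6.2333.
|Patch 1∩Patch 2∩Patch 3| = 0.
|Patch 1 ∪ Patch 2 ∪ Patch 3| = 137 − 11.05 + 0 = 125.95.

125.95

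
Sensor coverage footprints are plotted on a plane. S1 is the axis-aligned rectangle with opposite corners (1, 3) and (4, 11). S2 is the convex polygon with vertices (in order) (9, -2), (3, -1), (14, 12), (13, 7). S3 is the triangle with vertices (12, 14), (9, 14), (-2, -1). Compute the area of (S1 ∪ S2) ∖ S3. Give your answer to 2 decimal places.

70.34

|S1 ∪ S2| = 74.
|(S1 ∪ S2) ∩ S3| = 3.6567.
|(S1 ∪ S2) ∖ S3| = 74 − 3.6567 = 70.34.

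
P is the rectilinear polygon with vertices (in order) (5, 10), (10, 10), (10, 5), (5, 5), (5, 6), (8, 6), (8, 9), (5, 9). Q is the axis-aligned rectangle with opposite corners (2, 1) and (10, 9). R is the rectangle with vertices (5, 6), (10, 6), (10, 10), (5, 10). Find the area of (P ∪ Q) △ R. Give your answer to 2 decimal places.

49.00

|P ∪ Q| = 69.
|(P ∪ Q) ∩ R| = 20.
|(P ∪ Q) △ R| = 69 + 20 − 40 = 49.00.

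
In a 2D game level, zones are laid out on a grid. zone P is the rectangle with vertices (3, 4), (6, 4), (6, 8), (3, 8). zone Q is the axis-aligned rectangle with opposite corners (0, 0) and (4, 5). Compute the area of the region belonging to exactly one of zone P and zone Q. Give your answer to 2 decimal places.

30.00

|zone P∩zone Q|: x∈[3,4], y∈[4,5] → 1·1 = 1.
|zone P △ zone Q| = |zone P| + |zone Q| − 2·|zone P∩zone Q| = 12 + 20 − 2 = 30.00.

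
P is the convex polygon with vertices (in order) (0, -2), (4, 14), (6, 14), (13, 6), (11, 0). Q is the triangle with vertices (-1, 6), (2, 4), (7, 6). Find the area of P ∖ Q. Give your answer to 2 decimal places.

|P| = 127, |P∩Q| = 5.4286.
|P ∖ Q| = |P| − |P∩Q| = 127 − 5.4286 = 121.57.

121.57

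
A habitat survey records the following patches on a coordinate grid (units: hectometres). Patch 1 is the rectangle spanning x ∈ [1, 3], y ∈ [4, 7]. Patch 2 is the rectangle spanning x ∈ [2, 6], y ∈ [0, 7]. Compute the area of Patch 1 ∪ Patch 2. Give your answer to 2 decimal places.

By inclusion–exclusion:
Individual areas: |Patch 1| = 6, |Patch 2| = 28.
|Patch 1∩Patch 2|: x∈[2,3], y∈[4,7] → 1·3 = 3.
|Patch 1 ∪ Patch 2| = 34 − 3 = 31.00.

31.00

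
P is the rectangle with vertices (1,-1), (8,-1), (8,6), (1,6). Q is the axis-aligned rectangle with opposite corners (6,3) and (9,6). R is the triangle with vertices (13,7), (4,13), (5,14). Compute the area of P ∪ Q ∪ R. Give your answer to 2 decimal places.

59.50

By inclusion–exclusion:
Individual areas: |P| = 49, |Q| = 9, |R| = 7.5.
|P∩Q|: x∈[6,8], y∈[3,6] → 2·3 = 6.
|P∩R| = 0.
|Q∩R| = 0.
|P∩Q∩R| = 0.
|P ∪ Q ∪ R| = 65.5 − 6 + 0 = 59.50.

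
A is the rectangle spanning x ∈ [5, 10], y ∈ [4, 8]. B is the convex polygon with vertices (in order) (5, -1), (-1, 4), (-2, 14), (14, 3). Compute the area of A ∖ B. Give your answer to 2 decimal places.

3.68

|A| = 20, |A∩B| = 16.3182.
|A ∖ B| = |A| − |A∩B| = 20 − 16.3182 = 3.68.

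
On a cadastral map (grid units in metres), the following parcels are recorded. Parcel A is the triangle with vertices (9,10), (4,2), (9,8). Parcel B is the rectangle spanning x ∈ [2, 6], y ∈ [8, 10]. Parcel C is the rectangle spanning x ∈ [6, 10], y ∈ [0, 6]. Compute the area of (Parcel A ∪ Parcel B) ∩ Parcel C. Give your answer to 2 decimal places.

0.87

The region (Parcel A ∪ Parcel B) ∩ Parcel C is the polygon with vertices (6,4.4), (6,5.2), (6.5,6), (7.333,6).
By the shoelace formula its area is 0.87.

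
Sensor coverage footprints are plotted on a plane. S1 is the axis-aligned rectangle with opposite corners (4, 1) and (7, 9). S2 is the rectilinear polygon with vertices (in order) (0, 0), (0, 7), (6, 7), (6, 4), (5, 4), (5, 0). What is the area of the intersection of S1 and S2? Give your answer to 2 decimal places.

The intersection is the polygon with vertices (4,1), (4,7), (6,7), (6,4), (5,4), (5,1).
By the shoelace formula its area is 9.00.

9.00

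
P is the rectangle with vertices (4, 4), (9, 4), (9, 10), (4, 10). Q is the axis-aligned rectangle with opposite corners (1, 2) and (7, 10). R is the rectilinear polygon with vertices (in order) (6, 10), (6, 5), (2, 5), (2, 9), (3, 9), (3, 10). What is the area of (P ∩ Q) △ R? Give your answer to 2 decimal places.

|P ∩ Q| = 18.
|(P ∩ Q) ∩ R| = 10.
|(P ∩ Q) △ R| = 18 + 19 − 20 = 17.00.

17.00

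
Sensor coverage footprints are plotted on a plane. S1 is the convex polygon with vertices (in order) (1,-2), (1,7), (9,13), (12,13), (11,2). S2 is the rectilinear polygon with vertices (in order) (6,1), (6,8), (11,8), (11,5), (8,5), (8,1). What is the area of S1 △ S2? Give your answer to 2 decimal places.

88.50

|S1| = 111.5, |S2| = 23, |S1∩S2| = 23.
|S1 △ S2| = |S1| + |S2| − 2·|S1∩S2| = 111.5 + 23 − 46 = 88.50.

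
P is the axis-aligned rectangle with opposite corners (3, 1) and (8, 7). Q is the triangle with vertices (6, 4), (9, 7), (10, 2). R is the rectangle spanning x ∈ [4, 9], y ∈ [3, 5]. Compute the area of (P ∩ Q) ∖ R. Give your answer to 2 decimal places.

|P ∩ Q| = 3.
|(P ∩ Q) ∩ R| = 2.5.
|(P ∩ Q) ∖ R| = 3 − 2.5 = 0.50.

0.50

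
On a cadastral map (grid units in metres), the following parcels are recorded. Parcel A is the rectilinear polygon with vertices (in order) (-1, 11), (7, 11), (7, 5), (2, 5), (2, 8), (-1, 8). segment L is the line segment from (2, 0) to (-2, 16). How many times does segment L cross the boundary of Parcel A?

The segment meets the boundary at (-0.75,11), (0,8).

2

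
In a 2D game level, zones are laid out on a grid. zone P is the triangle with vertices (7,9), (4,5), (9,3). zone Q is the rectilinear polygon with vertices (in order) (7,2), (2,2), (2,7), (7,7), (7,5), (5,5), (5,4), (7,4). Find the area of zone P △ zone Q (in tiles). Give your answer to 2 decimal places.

26.50

|zone P| = 13, |zone Q| = 23, |zone P∩zone Q| = 4.75.
|zone P △ zone Q| = |zone P| + |zone Q| − 2·|zone P∩zone Q| = 13 + 23 − 9.5 = 26.50.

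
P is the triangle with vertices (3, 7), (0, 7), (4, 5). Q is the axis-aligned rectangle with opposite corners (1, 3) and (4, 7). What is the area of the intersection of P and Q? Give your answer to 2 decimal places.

2.75

The intersection is the polygon with vertices (3,7), (4,5), (1,6.5), (1,7).
By the shoelace formula its area is 2.75.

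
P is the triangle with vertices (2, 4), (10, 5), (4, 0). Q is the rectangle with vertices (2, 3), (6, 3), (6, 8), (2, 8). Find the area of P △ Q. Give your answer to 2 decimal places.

|P| = 17, |Q| = 20, |P∩Q| = 4.75.
|P △ Q| = |P| + |Q| − 2·|P∩Q| = 17 + 20 − 9.5 = 27.50.

27.50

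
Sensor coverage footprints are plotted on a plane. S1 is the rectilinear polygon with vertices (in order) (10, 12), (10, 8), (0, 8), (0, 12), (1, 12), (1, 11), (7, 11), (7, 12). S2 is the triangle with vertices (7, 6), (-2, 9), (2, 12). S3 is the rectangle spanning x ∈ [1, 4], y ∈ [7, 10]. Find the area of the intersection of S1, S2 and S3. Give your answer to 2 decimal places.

The intersection is the polygon with vertices (4,9.6), (4,8), (1,8), (1,10), (3.667,10).
By the shoelace formula its area is 5.93.

5.93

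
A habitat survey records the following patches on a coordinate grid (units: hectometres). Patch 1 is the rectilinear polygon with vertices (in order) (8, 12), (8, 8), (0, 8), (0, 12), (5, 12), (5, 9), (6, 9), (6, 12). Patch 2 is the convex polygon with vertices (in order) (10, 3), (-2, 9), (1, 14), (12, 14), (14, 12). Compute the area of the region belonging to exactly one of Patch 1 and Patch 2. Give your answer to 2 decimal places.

83.50

|Patch 1| = 29, |Patch 2| = 112.5, |Patch 1∩Patch 2| = 29.
|Patch 1 △ Patch 2| = |Patch 1| + |Patch 2| − 2·|Patch 1∩Patch 2| = 29 + 112.5 − 58 = 83.50.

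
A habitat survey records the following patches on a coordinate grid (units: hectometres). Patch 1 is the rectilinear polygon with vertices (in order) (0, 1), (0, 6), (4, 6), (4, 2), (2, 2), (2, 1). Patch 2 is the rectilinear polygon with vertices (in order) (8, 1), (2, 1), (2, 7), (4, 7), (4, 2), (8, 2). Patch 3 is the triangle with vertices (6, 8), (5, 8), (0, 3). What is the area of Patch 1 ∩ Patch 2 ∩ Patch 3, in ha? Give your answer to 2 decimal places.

The intersection is the polygon with vertices (2,5), (3,6), (3.6,6), (2,4.667).
By the shoelace formula its area is 0.57.

0.57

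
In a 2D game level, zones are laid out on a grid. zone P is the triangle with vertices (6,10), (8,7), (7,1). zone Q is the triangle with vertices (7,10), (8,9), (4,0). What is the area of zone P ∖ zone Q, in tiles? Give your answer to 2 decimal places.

5.51

|zone P| = 7.5, |zone P∩zone Q| = 1.9899.
|zone P ∖ zone Q| = |zone P| − |zone P∩zone Q| = 7.5 − 1.9899 = 5.51.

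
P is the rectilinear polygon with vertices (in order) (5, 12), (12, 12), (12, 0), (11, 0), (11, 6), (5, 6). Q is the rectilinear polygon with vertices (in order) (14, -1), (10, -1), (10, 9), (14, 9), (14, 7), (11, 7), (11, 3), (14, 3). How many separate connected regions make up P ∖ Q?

P ∖ Q splits into 2 disjoint pieces (area 36, area 4).

2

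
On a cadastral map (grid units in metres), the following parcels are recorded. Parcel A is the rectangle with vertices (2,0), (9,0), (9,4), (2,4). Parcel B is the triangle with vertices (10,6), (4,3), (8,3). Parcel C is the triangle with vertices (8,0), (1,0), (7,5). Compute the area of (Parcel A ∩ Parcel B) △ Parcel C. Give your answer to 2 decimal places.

16.68

|Parcel A ∩ Parcel B| = 3.3333.
|(Parcel A ∩ Parcel B) ∩ Parcel C| = 2.075.
|(Parcel A ∩ Parcel B) △ Parcel C| = 3.3333 + 17.5 − 4.15 = 16.68.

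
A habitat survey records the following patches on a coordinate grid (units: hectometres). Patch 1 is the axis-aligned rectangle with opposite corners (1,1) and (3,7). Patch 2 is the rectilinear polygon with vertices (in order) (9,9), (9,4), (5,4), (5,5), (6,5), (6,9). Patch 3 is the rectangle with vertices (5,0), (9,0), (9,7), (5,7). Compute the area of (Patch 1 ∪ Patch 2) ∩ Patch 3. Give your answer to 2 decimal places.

10.00

The region (Patch 1 ∪ Patch 2) ∩ Patch 3 is the polygon with vertices (9,4), (5,4), (5,5), (6,5), (6,7), (9,7).
By the shoelace formula its area is 10.00.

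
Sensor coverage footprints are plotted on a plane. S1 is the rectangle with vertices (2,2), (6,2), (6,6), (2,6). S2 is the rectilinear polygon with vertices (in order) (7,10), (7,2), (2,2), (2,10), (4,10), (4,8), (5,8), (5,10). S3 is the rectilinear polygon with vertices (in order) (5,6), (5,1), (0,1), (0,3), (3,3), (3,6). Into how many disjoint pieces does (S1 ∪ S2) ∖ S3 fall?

(S1 ∪ S2) ∖ S3 is a single connected region.

1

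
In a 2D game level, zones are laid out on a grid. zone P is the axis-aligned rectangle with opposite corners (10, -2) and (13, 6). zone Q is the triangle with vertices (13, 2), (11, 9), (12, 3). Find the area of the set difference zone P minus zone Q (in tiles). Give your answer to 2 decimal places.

|zone P| = 24, |zone P∩zone Q| = 1.9643.
|zone P ∖ zone Q| = |zone P| − |zone P∩zone Q| = 24 − 1.9643 = 22.04.

22.04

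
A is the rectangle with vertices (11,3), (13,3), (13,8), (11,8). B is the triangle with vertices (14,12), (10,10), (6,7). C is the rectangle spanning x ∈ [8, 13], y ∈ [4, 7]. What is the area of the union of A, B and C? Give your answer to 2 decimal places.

By inclusion–exclusion:
Individual areas: |A| = 10, |B| = 2, |C| = 15.
|A∩B| = 0.
|A∩C|: x∈[11,13], y∈[4,7] → 2·3 = 6.
|B∩C| = 0.
|A∩B∩C| = 0.
|A ∪ B ∪ C| = 27 − 6 + 0 = 21.00.

21.00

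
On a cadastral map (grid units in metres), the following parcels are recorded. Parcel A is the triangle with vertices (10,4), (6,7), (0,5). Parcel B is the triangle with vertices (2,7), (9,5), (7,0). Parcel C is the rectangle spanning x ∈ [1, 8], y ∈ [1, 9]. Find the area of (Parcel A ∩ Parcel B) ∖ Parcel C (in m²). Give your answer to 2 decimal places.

0.78

|Parcel A ∩ Parcel B| = 7.8519.
|(Parcel A ∩ Parcel B) ∩ Parcel C| = 7.0725.
|(Parcel A ∩ Parcel B) ∖ Parcel C| = 7.8519 − 7.0725 = 0.78.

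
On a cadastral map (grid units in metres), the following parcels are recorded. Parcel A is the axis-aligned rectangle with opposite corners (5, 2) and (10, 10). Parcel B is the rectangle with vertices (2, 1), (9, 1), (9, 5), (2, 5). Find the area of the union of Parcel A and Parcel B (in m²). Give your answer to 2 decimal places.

56.00

By inclusion–exclusion:
Individual areas: |Parcel A| = 40, |Parcel B| = 28.
|Parcel A∩Parcel B|: x∈[5,9], y∈[2,5] → 4·3 = 12.
|Parcel A ∪ Parcel B| = 68 − 12 = 56.00.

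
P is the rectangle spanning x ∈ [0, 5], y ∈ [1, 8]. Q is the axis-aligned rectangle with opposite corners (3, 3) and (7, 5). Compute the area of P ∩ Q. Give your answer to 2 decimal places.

|P∩Q|: x∈[3,5], y∈[3,5] → 2·2 = 4.

4.00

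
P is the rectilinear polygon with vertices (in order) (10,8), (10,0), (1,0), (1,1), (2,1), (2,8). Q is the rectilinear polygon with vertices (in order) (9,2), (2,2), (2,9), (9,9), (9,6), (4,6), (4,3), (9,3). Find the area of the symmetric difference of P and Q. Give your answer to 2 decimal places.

|P| = 65, |Q| = 34, |P∩Q| = 27.
|P △ Q| = |P| + |Q| − 2·|P∩Q| = 65 + 34 − 54 = 45.00.

45.00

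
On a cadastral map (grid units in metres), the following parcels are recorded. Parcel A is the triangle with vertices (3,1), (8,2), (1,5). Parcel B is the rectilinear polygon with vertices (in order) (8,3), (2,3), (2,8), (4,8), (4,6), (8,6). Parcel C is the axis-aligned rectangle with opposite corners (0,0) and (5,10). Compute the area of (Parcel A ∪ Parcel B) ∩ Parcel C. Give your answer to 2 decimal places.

18.39

|Parcel A ∪ Parcel B| = 30.119.
|(Parcel A ∪ Parcel B) ∩ Parcel C| = 18.39.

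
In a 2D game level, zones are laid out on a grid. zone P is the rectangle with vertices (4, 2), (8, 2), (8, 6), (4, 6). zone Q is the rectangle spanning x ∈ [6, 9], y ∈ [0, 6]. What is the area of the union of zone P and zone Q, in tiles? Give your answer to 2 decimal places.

By inclusion–exclusion:
Individual areas: |zone P| = 16, |zone Q| = 18.
|zone P∩zone Q|: x∈[6,8], y∈[2,6] → 2·4 = 8.
|zone P ∪ zone Q| = 34 − 8 = 26.00.

26.00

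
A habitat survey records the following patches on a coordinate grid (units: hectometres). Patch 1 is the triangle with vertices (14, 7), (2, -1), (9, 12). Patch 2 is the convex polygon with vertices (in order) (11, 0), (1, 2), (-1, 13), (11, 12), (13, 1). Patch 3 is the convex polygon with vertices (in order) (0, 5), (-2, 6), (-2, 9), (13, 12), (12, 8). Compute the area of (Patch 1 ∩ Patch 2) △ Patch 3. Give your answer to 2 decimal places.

|Patch 1 ∩ Patch 2| = 43.411.
|(Patch 1 ∩ Patch 2) ∩ Patch 3| = 14.6859.
|(Patch 1 ∩ Patch 2) △ Patch 3| = 43.411 + 58.5 − 29.3718 = 72.54.

72.54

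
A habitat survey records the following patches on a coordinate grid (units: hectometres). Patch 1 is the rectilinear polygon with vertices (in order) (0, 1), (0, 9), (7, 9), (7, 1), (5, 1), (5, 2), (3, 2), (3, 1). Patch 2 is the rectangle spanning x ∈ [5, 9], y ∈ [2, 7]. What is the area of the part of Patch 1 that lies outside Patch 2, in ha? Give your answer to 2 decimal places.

|Patch 1| = 54, |Patch 1∩Patch 2| = 10.
|Patch 1 ∖ Patch 2| = |Patch 1| − |Patch 1∩Patch 2| = 54 − 10 = 44.00.

44.00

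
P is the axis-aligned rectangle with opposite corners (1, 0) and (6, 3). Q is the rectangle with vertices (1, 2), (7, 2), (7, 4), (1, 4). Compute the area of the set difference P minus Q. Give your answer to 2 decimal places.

|P∩Q|: x∈[1,6], y∈[2,3] → 5·1 = 5.
|P| = 15.
|P ∖ Q| = |P| − |P∩Q| = 15 − 5 = 10.00.

10.00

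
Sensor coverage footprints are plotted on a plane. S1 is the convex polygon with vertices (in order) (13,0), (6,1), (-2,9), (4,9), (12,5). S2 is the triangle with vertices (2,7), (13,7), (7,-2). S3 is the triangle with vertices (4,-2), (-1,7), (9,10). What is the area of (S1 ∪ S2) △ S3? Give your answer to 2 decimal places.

|S1 ∪ S2| = 79.1005.
|(S1 ∪ S2) ∩ S3| = 28.969.
|(S1 ∪ S2) △ S3| = 79.1005 + 52.5 − 57.938 = 73.66.

73.66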